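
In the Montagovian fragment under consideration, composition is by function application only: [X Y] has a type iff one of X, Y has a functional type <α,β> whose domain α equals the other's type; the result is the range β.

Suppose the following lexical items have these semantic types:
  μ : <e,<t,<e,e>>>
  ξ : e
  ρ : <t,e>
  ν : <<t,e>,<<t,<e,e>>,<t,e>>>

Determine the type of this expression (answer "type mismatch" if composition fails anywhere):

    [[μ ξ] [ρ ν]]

[μ ξ] — μ of type <e,<t,<e,e>>> combines with ξ of type e: type <t,<e,e>>.
[ρ ν] — ν of type <<t,e>,<<t,<e,e>>,<t,e>>> combines with ρ of type <t,e>: type <<t,<e,e>>,<t,e>>.
[[μ ξ] [ρ ν]] — [ρ ν] of type <<t,<e,e>>,<t,e>> combines with [μ ξ] of type <t,<e,e>>: type <t,e>.

<t,e>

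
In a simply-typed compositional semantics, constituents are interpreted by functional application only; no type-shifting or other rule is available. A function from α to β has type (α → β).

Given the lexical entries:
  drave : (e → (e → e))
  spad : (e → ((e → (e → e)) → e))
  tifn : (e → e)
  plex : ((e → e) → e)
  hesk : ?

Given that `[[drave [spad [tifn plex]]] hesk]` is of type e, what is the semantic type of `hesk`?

(e → e)

[[drave [spad [tifn plex]]] hesk] must have type e. The sister [drave [spad [tifn plex]]] has type e; that is not a function onto e, so hesk must be the functor, of type (e → e).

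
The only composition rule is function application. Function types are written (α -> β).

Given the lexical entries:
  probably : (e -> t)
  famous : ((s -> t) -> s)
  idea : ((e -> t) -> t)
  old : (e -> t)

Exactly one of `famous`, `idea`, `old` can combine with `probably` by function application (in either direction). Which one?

idea

famous : ((s -> t) -> s) — probably needs e; famous needs (s -> t); neither fits.
idea — combines: idea : ((e -> t) -> t) takes probably : (e -> t) as argument, giving t.
old : (e -> t) — probably needs e; old needs e; neither fits.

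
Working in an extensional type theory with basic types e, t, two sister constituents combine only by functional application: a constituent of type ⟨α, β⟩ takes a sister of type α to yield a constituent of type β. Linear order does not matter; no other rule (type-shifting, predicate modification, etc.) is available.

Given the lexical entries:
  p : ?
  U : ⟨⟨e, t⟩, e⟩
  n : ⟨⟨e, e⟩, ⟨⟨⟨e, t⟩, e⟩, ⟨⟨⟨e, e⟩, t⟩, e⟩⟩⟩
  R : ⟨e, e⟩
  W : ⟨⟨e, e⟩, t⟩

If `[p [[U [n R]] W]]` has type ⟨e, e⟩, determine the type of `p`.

For [p [[U [n R]] W]] to have type ⟨e, e⟩ with [[U [n R]] W] of type e, p must be the function: p : ⟨e, ⟨e, e⟩⟩.

⟨e, ⟨e, e⟩⟩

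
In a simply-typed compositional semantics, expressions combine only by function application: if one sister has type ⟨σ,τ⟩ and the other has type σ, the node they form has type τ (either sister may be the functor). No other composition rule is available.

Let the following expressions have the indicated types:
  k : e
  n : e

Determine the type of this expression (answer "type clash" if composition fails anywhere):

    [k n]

At [k n]: neither e nor e can take the other as argument; the node is ill-typed.

type clash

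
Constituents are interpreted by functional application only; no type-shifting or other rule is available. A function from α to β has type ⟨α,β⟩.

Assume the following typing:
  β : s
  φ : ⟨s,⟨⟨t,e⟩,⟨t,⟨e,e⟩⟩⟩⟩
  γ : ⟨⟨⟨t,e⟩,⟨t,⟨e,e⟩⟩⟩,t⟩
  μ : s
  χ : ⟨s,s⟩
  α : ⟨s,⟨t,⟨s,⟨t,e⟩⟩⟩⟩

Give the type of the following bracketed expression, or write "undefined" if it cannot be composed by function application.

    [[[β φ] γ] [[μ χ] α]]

[β φ]: ⟨s,⟨⟨t,e⟩,⟨t,⟨e,e⟩⟩⟩⟩ applied to s yields ⟨⟨t,e⟩,⟨t,⟨e,e⟩⟩⟩.
[[β φ] γ]: ⟨⟨⟨t,e⟩,⟨t,⟨e,e⟩⟩⟩,t⟩ applied to ⟨⟨t,e⟩,⟨t,⟨e,e⟩⟩⟩ yields t.
[μ χ]: ⟨s,s⟩ applied to s yields s.
[[μ χ] α]: ⟨s,⟨t,⟨s,⟨t,e⟩⟩⟩⟩ applied to s yields ⟨t,⟨s,⟨t,e⟩⟩⟩.
[[[β φ] γ] [[μ χ] α]]: ⟨t,⟨s,⟨t,e⟩⟩⟩ applied to t yields ⟨s,⟨t,e⟩⟩.

⟨s,⟨t,e⟩⟩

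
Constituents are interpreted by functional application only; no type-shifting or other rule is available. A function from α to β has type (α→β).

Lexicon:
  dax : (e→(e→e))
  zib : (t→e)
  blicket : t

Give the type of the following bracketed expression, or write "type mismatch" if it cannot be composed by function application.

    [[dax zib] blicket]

[dax zib]: (e→(e→e)) with (t→e) — neither is a function whose domain matches the other; composition fails here.

type mismatch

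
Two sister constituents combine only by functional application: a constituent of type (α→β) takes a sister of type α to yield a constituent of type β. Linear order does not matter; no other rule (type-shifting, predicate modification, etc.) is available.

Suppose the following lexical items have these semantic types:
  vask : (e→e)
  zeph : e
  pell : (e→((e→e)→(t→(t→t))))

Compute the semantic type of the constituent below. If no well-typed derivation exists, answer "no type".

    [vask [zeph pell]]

At [zeph pell], pell : (e→((e→e)→(t→(t→t)))) takes zeph : e, giving ((e→e)→(t→(t→t))).
At [vask [zeph pell]], [zeph pell] : ((e→e)→(t→(t→t))) takes vask : (e→e), giving (t→(t→t)).

(t→(t→t))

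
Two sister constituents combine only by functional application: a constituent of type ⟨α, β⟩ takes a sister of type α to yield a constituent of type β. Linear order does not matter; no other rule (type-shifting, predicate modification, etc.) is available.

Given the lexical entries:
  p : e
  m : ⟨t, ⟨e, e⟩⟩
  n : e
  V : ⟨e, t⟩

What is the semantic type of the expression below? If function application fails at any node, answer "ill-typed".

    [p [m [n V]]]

e

[n V] — V of type ⟨e, t⟩ combines with n of type e: type t.
[m [n V]] — m of type ⟨t, ⟨e, e⟩⟩ combines with [n V] of type t: type ⟨e, e⟩.
[p [m [n V]]] — [m [n V]] of type ⟨e, e⟩ combines with p of type e: type e.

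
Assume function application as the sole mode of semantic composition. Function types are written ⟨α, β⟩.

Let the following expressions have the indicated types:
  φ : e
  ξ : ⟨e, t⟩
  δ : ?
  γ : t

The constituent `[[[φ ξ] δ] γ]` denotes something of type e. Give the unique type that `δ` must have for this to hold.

[[[φ ξ] δ] γ] must have type e. The sister γ has type t; that is not a function onto e, so [[φ ξ] δ] must be the functor, of type ⟨t, e⟩.
[[φ ξ] δ] must have type ⟨t, e⟩. The sister [φ ξ] has type t; that is not a function onto ⟨t, e⟩, so δ must be the functor, of type ⟨t, ⟨t, e⟩⟩.

⟨t, ⟨t, e⟩⟩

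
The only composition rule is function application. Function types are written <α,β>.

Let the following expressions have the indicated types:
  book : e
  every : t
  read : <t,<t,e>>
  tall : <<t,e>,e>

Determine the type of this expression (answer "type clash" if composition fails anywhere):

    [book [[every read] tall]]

type clash

[every read]: read is <t,<t,e>>, every is t; result <t,e>.
[[every read] tall]: tall is <<t,e>,e>, [every read] is <t,e>; result e.
[book [[every read] tall]]: e with e — neither is a function whose domain matches the other; composition fails here.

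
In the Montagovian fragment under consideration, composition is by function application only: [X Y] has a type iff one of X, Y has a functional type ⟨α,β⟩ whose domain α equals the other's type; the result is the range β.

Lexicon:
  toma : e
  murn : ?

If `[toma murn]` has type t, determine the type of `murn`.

⟨e,t⟩

[toma murn] must have type t. The sister toma has type e; that is not a function onto t, so murn must be the functor, of type ⟨e,t⟩.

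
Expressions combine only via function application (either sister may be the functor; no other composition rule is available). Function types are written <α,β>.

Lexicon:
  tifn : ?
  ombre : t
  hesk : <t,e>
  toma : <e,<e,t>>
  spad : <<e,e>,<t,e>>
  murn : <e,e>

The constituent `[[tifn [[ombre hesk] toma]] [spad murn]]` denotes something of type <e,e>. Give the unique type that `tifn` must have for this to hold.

At [[tifn [[ombre hesk] toma]] [spad murn]] (required: <e,e>): [spad murn] is <t,e>, which is not a function with range <e,e>; hence [tifn [[ombre hesk] toma]] is the functor — type <<t,e>,<e,e>>.
At [tifn [[ombre hesk] toma]] (required: <<t,e>,<e,e>>): [[ombre hesk] toma] is <e,t>, which is not a function with range <<t,e>,<e,e>>; hence tifn is the functor — type <<e,t>,<<t,e>,<e,e>>>.

<<e,t>,<<t,e>,<e,e>>>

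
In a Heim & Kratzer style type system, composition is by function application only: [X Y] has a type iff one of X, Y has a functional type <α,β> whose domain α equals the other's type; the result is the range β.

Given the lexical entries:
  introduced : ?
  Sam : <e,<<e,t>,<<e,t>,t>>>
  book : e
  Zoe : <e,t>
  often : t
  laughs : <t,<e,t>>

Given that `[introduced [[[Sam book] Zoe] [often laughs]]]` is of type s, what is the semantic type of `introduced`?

<t,s>

For [introduced [[[Sam book] Zoe] [often laughs]]] to have type s with [[[Sam book] Zoe] [often laughs]] of type t, introduced must be the function: introduced : <t,s>.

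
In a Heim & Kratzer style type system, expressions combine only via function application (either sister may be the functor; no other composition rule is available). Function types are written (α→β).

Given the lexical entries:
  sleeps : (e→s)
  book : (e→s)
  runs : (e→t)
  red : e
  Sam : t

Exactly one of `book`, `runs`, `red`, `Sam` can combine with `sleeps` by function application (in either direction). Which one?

book : (e→s) — no; sleeps wants e, and book wants e.
runs : (e→t) — no; sleeps wants e, and runs wants e.
red — combines: sleeps : (e→s) takes red : e as argument, giving s.
Sam : t — no; sleeps wants e, and Sam wants nothing (atomic).

red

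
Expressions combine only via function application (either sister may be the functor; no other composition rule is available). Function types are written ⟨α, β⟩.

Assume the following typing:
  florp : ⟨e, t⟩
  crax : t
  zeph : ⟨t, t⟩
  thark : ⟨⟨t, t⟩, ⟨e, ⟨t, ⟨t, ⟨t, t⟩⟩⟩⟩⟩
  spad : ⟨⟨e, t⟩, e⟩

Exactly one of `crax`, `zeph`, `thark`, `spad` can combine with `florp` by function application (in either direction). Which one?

spad

crax : t — does not combine with florp.
zeph : ⟨t, t⟩ — does not combine with florp.
thark : ⟨⟨t, t⟩, ⟨e, ⟨t, ⟨t, ⟨t, t⟩⟩⟩⟩⟩ — does not combine with florp.
spad — combines: spad : ⟨⟨e, t⟩, e⟩ takes florp : ⟨e, t⟩ as argument, giving e.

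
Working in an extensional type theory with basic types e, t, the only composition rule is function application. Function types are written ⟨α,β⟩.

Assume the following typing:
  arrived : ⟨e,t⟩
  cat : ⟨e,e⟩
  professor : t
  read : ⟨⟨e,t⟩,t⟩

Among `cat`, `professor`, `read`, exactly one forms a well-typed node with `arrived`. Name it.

cat : ⟨e,e⟩ — neither side's domain matches the other.
professor : t — neither side's domain matches the other.
read — combines: read : ⟨⟨e,t⟩,t⟩ takes arrived : ⟨e,t⟩ as argument, giving t.

read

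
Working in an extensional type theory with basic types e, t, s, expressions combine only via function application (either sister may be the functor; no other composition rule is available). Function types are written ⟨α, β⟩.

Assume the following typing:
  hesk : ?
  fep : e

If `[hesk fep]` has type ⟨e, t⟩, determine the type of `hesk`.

[hesk fep] must have type ⟨e, t⟩. The sister fep has type e; that is not a function onto ⟨e, t⟩, so hesk must be the functor, of type ⟨e, ⟨e, t⟩⟩.

⟨e, ⟨e, t⟩⟩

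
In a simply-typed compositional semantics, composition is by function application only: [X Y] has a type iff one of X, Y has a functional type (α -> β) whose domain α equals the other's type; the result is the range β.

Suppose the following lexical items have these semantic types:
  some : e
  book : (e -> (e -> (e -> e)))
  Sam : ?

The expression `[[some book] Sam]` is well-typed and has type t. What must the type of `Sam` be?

((e -> (e -> e)) -> t)

For [[some book] Sam] to have type t with [some book] of type (e -> (e -> e)), Sam must be the function: Sam : ((e -> (e -> e)) -> t).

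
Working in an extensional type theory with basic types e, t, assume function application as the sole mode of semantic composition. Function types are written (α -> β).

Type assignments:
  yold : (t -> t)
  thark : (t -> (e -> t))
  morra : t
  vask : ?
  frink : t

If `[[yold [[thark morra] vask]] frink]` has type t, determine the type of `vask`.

[[yold [[thark morra] vask]] frink] must have type t. The sister frink has type t; that is not a function onto t, so [yold [[thark morra] vask]] must be the functor, of type (t -> t).
[yold [[thark morra] vask]] must have type (t -> t). The sister yold has type (t -> t); that is not a function onto (t -> t), so [[thark morra] vask] must be the functor, of type ((t -> t) -> (t -> t)).
[[thark morra] vask] must have type ((t -> t) -> (t -> t)). The sister [thark morra] has type (e -> t); that is not a function onto ((t -> t) -> (t -> t)), so vask must be the functor, of type ((e -> t) -> ((t -> t) -> (t -> t))).

((e -> t) -> ((t -> t) -> (t -> t)))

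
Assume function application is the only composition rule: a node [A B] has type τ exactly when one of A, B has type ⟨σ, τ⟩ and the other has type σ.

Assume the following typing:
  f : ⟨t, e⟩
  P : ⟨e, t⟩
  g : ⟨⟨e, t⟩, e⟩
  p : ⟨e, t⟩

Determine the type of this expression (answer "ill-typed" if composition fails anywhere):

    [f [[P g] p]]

e

At [P g], g : ⟨⟨e, t⟩, e⟩ takes P : ⟨e, t⟩, giving e.
At [[P g] p], p : ⟨e, t⟩ takes [P g] : e, giving t.
At [f [[P g] p]], f : ⟨t, e⟩ takes [[P g] p] : t, giving e.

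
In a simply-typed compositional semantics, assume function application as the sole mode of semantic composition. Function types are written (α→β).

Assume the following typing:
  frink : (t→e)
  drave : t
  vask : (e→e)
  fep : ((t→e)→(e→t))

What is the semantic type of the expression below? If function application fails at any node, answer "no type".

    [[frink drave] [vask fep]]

[frink drave] — frink of type (t→e) combines with drave of type t: type e.
[vask fep]: (e→e) and ((t→e)→(e→t)) cannot combine by function application — type clash.

no type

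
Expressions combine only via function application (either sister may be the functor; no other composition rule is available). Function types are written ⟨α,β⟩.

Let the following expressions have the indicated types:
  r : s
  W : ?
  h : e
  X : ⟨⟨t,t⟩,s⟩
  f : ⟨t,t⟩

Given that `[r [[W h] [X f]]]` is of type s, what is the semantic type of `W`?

⟨e,⟨s,⟨s,s⟩⟩⟩

For [r [[W h] [X f]]] to have type s with r of type s, [[W h] [X f]] must be the function: [[W h] [X f]] : ⟨s,s⟩.
For [[W h] [X f]] to have type ⟨s,s⟩ with [X f] of type s, [W h] must be the function: [W h] : ⟨s,⟨s,s⟩⟩.
For [W h] to have type ⟨s,⟨s,s⟩⟩ with h of type e, W must be the function: W : ⟨e,⟨s,⟨s,s⟩⟩⟩.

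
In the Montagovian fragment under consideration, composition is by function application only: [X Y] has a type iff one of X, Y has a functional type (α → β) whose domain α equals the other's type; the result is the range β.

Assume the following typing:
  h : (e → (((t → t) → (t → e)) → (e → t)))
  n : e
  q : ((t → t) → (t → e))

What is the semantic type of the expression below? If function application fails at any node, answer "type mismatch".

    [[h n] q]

(e → t)

[h n] — h of type (e → (((t → t) → (t → e)) → (e → t))) combines with n of type e: type (((t → t) → (t → e)) → (e → t)).
[[h n] q] — [h n] of type (((t → t) → (t → e)) → (e → t)) combines with q of type ((t → t) → (t → e)): type (e → t).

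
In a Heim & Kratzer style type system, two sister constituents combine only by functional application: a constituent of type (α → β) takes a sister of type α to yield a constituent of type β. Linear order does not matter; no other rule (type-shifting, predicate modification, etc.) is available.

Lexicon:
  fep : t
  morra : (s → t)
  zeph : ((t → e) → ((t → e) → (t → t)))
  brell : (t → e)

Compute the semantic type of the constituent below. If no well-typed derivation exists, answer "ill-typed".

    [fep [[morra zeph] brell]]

ill-typed

[morra zeph]: (s → t) and ((t → e) → ((t → e) → (t → t))) cannot combine by function application — type clash.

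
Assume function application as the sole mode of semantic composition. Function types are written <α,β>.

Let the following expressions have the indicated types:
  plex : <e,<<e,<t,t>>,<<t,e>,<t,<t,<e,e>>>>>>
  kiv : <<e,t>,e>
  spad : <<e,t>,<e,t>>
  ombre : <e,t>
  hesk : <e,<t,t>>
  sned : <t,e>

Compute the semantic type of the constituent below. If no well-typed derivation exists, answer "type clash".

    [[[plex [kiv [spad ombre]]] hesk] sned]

<t,<t,<e,e>>>

[spad ombre]: <<e,t>,<e,t>> applied to <e,t> yields <e,t>.
[kiv [spad ombre]]: <<e,t>,e> applied to <e,t> yields e.
[plex [kiv [spad ombre]]]: <e,<<e,<t,t>>,<<t,e>,<t,<t,<e,e>>>>>> applied to e yields <<e,<t,t>>,<<t,e>,<t,<t,<e,e>>>>>.
[[plex [kiv [spad ombre]]] hesk]: <<e,<t,t>>,<<t,e>,<t,<t,<e,e>>>>> applied to <e,<t,t>> yields <<t,e>,<t,<t,<e,e>>>>.
[[[plex [kiv [spad ombre]]] hesk] sned]: <<t,e>,<t,<t,<e,e>>>> applied to <t,e> yields <t,<t,<e,e>>>.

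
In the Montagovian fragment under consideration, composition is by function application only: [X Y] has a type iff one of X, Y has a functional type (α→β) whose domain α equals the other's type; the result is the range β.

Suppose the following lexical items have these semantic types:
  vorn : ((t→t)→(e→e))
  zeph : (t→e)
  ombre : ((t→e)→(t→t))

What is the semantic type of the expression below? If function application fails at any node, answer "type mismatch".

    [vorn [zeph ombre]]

(e→e)

[zeph ombre]: ombre is ((t→e)→(t→t)), zeph is (t→e); result (t→t).
[vorn [zeph ombre]]: vorn is ((t→t)→(e→e)), [zeph ombre] is (t→t); result (e→e).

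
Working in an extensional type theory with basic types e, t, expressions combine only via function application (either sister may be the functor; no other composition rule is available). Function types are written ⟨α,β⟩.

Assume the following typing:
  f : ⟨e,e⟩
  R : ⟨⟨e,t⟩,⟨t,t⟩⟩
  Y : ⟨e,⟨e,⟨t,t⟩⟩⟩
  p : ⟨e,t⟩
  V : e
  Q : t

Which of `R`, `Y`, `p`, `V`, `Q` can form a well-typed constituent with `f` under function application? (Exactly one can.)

R : ⟨⟨e,t⟩,⟨t,t⟩⟩ — f needs e; R needs ⟨e,t⟩; neither fits.
Y : ⟨e,⟨e,⟨t,t⟩⟩⟩ — f needs e; Y needs e; neither fits.
p : ⟨e,t⟩ — f needs e; p needs e; neither fits.
V — combines: f : ⟨e,e⟩ takes V : e as argument, giving e.
Q : t — f needs e; Q needs nothing (atomic); neither fits.

V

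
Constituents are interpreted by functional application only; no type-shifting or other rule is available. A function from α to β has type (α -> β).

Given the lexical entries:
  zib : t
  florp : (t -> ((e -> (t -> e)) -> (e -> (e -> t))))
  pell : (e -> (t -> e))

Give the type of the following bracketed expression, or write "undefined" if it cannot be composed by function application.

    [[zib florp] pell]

(e -> (e -> t))

[zib florp]: florp is (t -> ((e -> (t -> e)) -> (e -> (e -> t)))), zib is t; result ((e -> (t -> e)) -> (e -> (e -> t))).
[[zib florp] pell]: [zib florp] is ((e -> (t -> e)) -> (e -> (e -> t))), pell is (e -> (t -> e)); result (e -> (e -> t)).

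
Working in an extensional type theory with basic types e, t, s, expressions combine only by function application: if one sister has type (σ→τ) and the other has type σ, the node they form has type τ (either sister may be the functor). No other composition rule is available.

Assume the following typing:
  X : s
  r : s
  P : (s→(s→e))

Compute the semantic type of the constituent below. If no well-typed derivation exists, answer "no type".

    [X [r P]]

[r P]: (s→(s→e)) applied to s yields (s→e).
[X [r P]]: (s→e) applied to s yields e.

e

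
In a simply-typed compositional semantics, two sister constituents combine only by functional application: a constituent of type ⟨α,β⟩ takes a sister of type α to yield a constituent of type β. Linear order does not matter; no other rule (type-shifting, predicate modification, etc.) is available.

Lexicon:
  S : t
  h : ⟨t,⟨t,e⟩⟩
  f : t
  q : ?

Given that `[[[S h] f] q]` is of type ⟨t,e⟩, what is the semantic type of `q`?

At [[[S h] f] q] (required: ⟨t,e⟩): [[S h] f] is e, which is not a function with range ⟨t,e⟩; hence q is the functor — type ⟨e,⟨t,e⟩⟩.

⟨e,⟨t,e⟩⟩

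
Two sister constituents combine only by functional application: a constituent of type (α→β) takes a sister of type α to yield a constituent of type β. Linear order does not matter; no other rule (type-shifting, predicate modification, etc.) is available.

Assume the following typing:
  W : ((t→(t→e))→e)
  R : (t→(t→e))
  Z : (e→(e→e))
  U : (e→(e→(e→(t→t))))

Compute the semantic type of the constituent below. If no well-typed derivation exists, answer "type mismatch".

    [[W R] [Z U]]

[W R]: functor W : ((t→(t→e))→e), argument R : (t→(t→e)); result e.
[Z U]: (e→(e→e)) with (e→(e→(e→(t→t)))) — neither is a function whose domain matches the other; composition fails here.

type mismatch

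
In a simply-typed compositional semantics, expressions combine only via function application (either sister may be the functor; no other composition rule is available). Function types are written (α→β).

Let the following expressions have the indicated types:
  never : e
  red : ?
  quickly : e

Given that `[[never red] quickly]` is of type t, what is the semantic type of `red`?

(e→(e→t))

At [[never red] quickly] (required: t): quickly is e, which is not a function with range t; hence [never red] is the functor — type (e→t).
At [never red] (required: (e→t)): never is e, which is not a function with range (e→t); hence red is the functor — type (e→(e→t)).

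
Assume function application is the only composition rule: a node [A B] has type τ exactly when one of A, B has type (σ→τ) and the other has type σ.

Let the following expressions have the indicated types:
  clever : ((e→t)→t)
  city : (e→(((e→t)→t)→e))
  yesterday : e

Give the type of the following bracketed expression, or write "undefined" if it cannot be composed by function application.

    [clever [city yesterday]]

[city yesterday] — city of type (e→(((e→t)→t)→e)) combines with yesterday of type e: type (((e→t)→t)→e).
[clever [city yesterday]] — [city yesterday] of type (((e→t)→t)→e) combines with clever of type ((e→t)→t): type e.

e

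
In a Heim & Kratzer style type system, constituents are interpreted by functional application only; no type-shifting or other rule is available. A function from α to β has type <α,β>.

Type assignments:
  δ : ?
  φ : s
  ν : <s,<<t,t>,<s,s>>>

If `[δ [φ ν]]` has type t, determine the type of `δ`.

[δ [φ ν]] must have type t. The sister [φ ν] has type <<t,t>,<s,s>>; that is not a function onto t, so δ must be the functor, of type <<<t,t>,<s,s>>,t>.

<<<t,t>,<s,s>>,t>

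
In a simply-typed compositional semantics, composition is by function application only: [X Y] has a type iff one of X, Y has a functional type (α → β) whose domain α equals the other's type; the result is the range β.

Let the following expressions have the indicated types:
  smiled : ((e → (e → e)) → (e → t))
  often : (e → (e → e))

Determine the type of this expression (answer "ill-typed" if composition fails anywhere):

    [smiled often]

[smiled often]: functor smiled : ((e → (e → e)) → (e → t)), argument often : (e → (e → e)); result (e → t).

(e → t)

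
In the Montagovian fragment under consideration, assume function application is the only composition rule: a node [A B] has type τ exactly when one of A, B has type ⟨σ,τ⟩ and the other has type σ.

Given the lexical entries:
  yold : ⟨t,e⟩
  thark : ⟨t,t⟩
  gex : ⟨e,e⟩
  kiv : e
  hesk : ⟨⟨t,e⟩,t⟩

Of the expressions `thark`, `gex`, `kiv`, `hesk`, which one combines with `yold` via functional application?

hesk

thark : ⟨t,t⟩ — does not combine with yold.
gex : ⟨e,e⟩ — does not combine with yold.
kiv : e — does not combine with yold.
hesk — combines: hesk : ⟨⟨t,e⟩,t⟩ takes yold : ⟨t,e⟩ as argument, giving t.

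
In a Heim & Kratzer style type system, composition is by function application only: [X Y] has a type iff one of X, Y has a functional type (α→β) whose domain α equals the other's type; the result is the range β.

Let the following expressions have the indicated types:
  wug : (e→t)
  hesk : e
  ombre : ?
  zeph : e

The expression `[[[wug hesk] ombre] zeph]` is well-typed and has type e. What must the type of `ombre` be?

(t→(e→e))

[[[wug hesk] ombre] zeph] must have type e. The sister zeph has type e; that is not a function onto e, so [[wug hesk] ombre] must be the functor, of type (e→e).
[[wug hesk] ombre] must have type (e→e). The sister [wug hesk] has type t; that is not a function onto (e→e), so ombre must be the functor, of type (t→(e→e)).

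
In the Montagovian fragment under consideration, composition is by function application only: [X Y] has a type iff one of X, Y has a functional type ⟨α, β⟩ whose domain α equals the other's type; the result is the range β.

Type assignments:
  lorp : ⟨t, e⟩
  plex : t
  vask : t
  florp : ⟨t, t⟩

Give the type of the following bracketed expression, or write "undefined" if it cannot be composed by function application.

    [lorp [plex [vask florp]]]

[vask florp]: florp is ⟨t, t⟩, vask is t; result t.
At [plex [vask florp]]: neither t nor t can take the other as argument; the node is ill-typed.

undefined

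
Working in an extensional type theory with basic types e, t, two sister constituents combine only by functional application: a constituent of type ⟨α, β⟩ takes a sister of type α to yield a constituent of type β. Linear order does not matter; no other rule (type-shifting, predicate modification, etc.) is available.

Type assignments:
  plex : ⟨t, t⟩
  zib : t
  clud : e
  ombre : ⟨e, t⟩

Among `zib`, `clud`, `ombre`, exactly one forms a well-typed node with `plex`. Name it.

zib — combines: plex : ⟨t, t⟩ takes zib : t as argument, giving t.
clud : e — neither side's domain matches the other.
ombre : ⟨e, t⟩ — neither side's domain matches the other.

zib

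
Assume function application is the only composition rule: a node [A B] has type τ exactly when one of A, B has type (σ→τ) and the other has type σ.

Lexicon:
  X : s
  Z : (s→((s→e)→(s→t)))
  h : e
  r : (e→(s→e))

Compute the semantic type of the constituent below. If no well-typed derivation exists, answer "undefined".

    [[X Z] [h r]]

[X Z]: (s→((s→e)→(s→t))) applied to s yields ((s→e)→(s→t)).
[h r]: (e→(s→e)) applied to e yields (s→e).
[[X Z] [h r]]: ((s→e)→(s→t)) applied to (s→e) yields (s→t).

(s→t)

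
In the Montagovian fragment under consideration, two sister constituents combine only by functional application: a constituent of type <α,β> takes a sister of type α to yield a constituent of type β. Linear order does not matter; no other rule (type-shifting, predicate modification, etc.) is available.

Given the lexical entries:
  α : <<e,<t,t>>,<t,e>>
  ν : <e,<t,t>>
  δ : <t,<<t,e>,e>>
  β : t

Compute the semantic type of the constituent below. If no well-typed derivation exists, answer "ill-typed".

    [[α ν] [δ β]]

[α ν] — α of type <<e,<t,t>>,<t,e>> combines with ν of type <e,<t,t>>: type <t,e>.
[δ β] — δ of type <t,<<t,e>,e>> combines with β of type t: type <<t,e>,e>.
[[α ν] [δ β]] — [δ β] of type <<t,e>,e> combines with [α ν] of type <t,e>: type e.

e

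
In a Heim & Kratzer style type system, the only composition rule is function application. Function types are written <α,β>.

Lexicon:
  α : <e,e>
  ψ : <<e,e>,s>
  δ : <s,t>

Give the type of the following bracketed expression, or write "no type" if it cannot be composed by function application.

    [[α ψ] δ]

[α ψ]: <<e,e>,s> applied to <e,e> yields s.
[[α ψ] δ]: <s,t> applied to s yields t.

t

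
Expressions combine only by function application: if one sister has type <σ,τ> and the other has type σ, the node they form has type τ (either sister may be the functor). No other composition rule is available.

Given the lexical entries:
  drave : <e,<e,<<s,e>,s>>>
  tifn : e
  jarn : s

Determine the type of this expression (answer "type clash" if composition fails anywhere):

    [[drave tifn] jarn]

type clash

[drave tifn]: <e,<e,<<s,e>,s>>> applied to e yields <e,<<s,e>,s>>.
[[drave tifn] jarn]: <e,<<s,e>,s>> with s — neither is a function whose domain matches the other; composition fails here.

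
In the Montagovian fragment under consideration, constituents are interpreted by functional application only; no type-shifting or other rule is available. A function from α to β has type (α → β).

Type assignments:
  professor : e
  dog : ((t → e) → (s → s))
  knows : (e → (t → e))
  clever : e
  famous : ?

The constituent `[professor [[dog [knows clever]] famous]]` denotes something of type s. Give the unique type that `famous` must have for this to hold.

((s → s) → (e → s))

[professor [[dog [knows clever]] famous]] is required to be s. professor : e cannot yield s as functor, so [[dog [knows clever]] famous] : (e → s).
[[dog [knows clever]] famous] is required to be (e → s). [dog [knows clever]] : (s → s) cannot yield (e → s) as functor, so famous : ((s → s) → (e → s)).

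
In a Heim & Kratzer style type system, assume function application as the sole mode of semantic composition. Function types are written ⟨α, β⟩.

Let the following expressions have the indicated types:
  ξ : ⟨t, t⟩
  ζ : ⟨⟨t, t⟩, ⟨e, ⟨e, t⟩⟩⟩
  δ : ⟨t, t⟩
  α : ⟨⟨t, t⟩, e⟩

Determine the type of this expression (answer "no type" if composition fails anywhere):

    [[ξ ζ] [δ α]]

⟨e, t⟩

[ξ ζ]: functor ζ : ⟨⟨t, t⟩, ⟨e, ⟨e, t⟩⟩⟩, argument ξ : ⟨t, t⟩; result ⟨e, ⟨e, t⟩⟩.
[δ α]: functor α : ⟨⟨t, t⟩, e⟩, argument δ : ⟨t, t⟩; result e.
[[ξ ζ] [δ α]]: functor [ξ ζ] : ⟨e, ⟨e, t⟩⟩, argument [δ α] : e; result ⟨e, t⟩.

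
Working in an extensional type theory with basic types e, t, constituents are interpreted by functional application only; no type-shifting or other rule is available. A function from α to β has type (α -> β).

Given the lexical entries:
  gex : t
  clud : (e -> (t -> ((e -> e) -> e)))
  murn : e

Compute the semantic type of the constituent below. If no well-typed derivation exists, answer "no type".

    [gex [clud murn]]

[clud murn]: (e -> (t -> ((e -> e) -> e))) applied to e yields (t -> ((e -> e) -> e)).
[gex [clud murn]]: (t -> ((e -> e) -> e)) applied to t yields ((e -> e) -> e).

((e -> e) -> e)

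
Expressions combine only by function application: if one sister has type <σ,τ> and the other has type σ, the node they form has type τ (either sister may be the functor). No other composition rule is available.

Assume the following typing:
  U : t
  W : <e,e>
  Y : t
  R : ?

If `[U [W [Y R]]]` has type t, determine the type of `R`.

For [U [W [Y R]]] to have type t with U of type t, [W [Y R]] must be the function: [W [Y R]] : <t,t>.
For [W [Y R]] to have type <t,t> with W of type <e,e>, [Y R] must be the function: [Y R] : <<e,e>,<t,t>>.
For [Y R] to have type <<e,e>,<t,t>> with Y of type t, R must be the function: R : <t,<<e,e>,<t,t>>>.

<t,<<e,e>,<t,t>>>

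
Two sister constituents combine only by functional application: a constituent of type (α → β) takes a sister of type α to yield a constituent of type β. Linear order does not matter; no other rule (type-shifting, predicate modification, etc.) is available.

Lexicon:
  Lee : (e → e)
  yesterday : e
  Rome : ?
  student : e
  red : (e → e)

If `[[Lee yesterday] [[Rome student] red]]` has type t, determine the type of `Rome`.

(e → ((e → e) → (e → t)))

For [[Lee yesterday] [[Rome student] red]] to have type t with [Lee yesterday] of type e, [[Rome student] red] must be the function: [[Rome student] red] : (e → t).
For [[Rome student] red] to have type (e → t) with red of type (e → e), [Rome student] must be the function: [Rome student] : ((e → e) → (e → t)).
For [Rome student] to have type ((e → e) → (e → t)) with student of type e, Rome must be the function: Rome : (e → ((e → e) → (e → t))).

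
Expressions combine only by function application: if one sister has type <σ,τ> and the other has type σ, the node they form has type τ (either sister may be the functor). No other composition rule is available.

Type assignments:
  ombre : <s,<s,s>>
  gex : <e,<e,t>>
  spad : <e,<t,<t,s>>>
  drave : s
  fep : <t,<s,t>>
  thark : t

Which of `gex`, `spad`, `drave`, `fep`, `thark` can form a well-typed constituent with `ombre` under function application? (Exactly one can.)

gex : <e,<e,t>> — no; ombre wants s, and gex wants e.
spad : <e,<t,<t,s>>> — no; ombre wants s, and spad wants e.
drave — combines: ombre : <s,<s,s>> takes drave : s as argument, giving <s,s>.
fep : <t,<s,t>> — no; ombre wants s, and fep wants t.
thark : t — no; ombre wants s, and thark wants nothing (atomic).

drave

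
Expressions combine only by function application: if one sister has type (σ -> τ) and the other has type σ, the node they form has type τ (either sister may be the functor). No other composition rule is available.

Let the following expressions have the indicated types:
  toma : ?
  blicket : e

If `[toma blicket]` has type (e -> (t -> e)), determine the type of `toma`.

At [toma blicket] (required: (e -> (t -> e))): blicket is e, which is not a function with range (e -> (t -> e)); hence toma is the functor — type (e -> (e -> (t -> e))).

(e -> (e -> (t -> e)))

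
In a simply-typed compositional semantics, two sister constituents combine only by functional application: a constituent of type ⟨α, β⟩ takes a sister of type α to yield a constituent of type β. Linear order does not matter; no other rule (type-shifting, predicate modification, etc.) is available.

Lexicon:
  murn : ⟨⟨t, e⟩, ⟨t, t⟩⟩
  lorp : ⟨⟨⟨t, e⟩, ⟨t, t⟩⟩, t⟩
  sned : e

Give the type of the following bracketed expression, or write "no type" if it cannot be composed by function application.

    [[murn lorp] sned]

[murn lorp]: functor lorp : ⟨⟨⟨t, e⟩, ⟨t, t⟩⟩, t⟩, argument murn : ⟨⟨t, e⟩, ⟨t, t⟩⟩; result t.
At [[murn lorp] sned]: neither t nor e can take the other as argument; the node is ill-typed.

no type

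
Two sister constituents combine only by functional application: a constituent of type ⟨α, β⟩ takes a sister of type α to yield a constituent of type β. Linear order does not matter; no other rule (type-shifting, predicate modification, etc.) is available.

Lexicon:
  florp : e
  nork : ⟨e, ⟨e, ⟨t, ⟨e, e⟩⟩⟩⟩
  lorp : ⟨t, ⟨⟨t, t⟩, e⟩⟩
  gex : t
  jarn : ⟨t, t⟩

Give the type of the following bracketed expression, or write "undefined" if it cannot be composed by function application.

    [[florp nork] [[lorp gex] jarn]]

⟨t, ⟨e, e⟩⟩

[florp nork]: functor nork : ⟨e, ⟨e, ⟨t, ⟨e, e⟩⟩⟩⟩, argument florp : e; result ⟨e, ⟨t, ⟨e, e⟩⟩⟩.
[lorp gex]: functor lorp : ⟨t, ⟨⟨t, t⟩, e⟩⟩, argument gex : t; result ⟨⟨t, t⟩, e⟩.
[[lorp gex] jarn]: functor [lorp gex] : ⟨⟨t, t⟩, e⟩, argument jarn : ⟨t, t⟩; result e.
[[florp nork] [[lorp gex] jarn]]: functor [florp nork] : ⟨e, ⟨t, ⟨e, e⟩⟩⟩, argument [[lorp gex] jarn] : e; result ⟨t, ⟨e, e⟩⟩.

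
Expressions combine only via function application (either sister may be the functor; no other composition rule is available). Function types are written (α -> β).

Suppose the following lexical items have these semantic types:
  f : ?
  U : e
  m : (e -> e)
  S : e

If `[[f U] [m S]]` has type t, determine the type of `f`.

[[f U] [m S]] is required to be t. [m S] : e cannot yield t as functor, so [f U] : (e -> t).
[f U] is required to be (e -> t). U : e cannot yield (e -> t) as functor, so f : (e -> (e -> t)).

(e -> (e -> t))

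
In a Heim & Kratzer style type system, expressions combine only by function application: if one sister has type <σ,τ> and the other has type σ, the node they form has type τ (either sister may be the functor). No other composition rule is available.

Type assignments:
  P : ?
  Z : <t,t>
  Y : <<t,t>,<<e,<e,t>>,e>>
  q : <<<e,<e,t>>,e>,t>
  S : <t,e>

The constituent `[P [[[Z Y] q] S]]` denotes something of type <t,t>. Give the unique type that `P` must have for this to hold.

<e,<t,t>>

[P [[[Z Y] q] S]] must have type <t,t>. The sister [[[Z Y] q] S] has type e; that is not a function onto <t,t>, so P must be the functor, of type <e,<t,t>>.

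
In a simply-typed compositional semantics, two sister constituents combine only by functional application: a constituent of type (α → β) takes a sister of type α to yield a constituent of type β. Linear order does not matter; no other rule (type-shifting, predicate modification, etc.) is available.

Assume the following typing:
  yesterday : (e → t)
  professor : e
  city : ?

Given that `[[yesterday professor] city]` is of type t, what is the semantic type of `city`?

[[yesterday professor] city] is required to be t. [yesterday professor] : t cannot yield t as functor, so city : (t → t).

(t → t)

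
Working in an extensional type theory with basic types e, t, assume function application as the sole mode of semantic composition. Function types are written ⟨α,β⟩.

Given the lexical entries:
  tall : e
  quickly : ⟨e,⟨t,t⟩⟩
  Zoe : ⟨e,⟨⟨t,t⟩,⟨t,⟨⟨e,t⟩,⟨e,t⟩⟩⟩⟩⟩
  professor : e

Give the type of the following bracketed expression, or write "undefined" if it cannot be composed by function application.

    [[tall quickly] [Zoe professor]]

[tall quickly]: ⟨e,⟨t,t⟩⟩ applied to e yields ⟨t,t⟩.
[Zoe professor]: ⟨e,⟨⟨t,t⟩,⟨t,⟨⟨e,t⟩,⟨e,t⟩⟩⟩⟩⟩ applied to e yields ⟨⟨t,t⟩,⟨t,⟨⟨e,t⟩,⟨e,t⟩⟩⟩⟩.
[[tall quickly] [Zoe professor]]: ⟨⟨t,t⟩,⟨t,⟨⟨e,t⟩,⟨e,t⟩⟩⟩⟩ applied to ⟨t,t⟩ yields ⟨t,⟨⟨e,t⟩,⟨e,t⟩⟩⟩.

⟨t,⟨⟨e,t⟩,⟨e,t⟩⟩⟩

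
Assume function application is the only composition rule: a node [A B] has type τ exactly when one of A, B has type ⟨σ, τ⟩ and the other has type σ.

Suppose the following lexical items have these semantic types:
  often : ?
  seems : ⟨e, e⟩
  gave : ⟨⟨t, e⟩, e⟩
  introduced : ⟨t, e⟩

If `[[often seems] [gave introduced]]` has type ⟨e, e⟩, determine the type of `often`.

At [[often seems] [gave introduced]] (required: ⟨e, e⟩): [gave introduced] is e, which is not a function with range ⟨e, e⟩; hence [often seems] is the functor — type ⟨e, ⟨e, e⟩⟩.
At [often seems] (required: ⟨e, ⟨e, e⟩⟩): seems is ⟨e, e⟩, which is not a function with range ⟨e, ⟨e, e⟩⟩; hence often is the functor — type ⟨⟨e, e⟩, ⟨e, ⟨e, e⟩⟩⟩.

⟨⟨e, e⟩, ⟨e, ⟨e, e⟩⟩⟩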